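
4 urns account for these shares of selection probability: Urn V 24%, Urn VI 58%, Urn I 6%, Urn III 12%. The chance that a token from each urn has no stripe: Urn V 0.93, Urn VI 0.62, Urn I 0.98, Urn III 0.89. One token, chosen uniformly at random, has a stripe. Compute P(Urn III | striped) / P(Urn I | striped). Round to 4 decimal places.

11.0000

Taking complements, P(striped | each) = Urn V 0.07, Urn VI 0.38, Urn I 0.02, Urn III 0.11.
Prior × likelihood for each hypothesis:
  Urn V: 0.24 × 0.07 = 0.0168
  Urn VI: 0.58 × 0.38 = 0.2204
  Urn I: 0.06 × 0.02 = 0.0012
  Urn III: 0.12 × 0.11 = 0.0132
Normalizing constant = 0.2516.
The ratio is 0.0132 / 0.0012 (the normalizer cancels) = 11.0000.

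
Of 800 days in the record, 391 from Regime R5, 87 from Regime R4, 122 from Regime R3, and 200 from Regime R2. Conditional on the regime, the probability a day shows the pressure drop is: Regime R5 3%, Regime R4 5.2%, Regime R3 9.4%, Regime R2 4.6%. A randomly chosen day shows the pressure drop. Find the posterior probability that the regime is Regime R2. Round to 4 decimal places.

Unnormalized posteriors (prior × likelihood):
  Regime R5: 0.48875 × 0.03 = 0.0146625
  Regime R4: 0.10875 × 0.052 = 0.005655
  Regime R3: 0.1525 × 0.094 = 0.014335
  Regime R2: 0.25 × 0.046 = 0.0115
Total = 0.0461525.
P(Regime R2 | evidence) = 0.0115 / 0.0461525 ≈ 0.2492.

0.2492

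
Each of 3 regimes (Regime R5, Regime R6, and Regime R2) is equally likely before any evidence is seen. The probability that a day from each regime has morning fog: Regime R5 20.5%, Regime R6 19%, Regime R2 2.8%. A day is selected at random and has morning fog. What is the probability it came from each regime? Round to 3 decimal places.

Since the prior is uniform, the posterior is proportional to the likelihood:
  Regime R5: 0.205
  Regime R6: 0.19
  Regime R2: 0.028
Total = 0.423.
P(Regime R5 | fog) = 0.205/0.423 ≈ 0.485
P(Regime R6 | fog) = 0.19/0.423 ≈ 0.449
P(Regime R2 | fog) = 0.028/0.423 ≈ 0.066

Regime R5 0.485, Regime R6 0.449, Regime R2 0.066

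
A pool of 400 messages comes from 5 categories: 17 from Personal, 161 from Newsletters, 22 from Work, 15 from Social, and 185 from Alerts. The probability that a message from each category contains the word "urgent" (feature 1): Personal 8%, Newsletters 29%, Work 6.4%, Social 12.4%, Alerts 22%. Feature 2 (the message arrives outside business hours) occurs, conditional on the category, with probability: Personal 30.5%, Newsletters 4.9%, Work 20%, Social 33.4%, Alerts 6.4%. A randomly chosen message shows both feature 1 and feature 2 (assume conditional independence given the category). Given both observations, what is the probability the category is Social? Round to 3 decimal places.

By Bayes' rule, posterior ∝ prior × likelihood:
  Personal: 0.0425 × 0.08 × 0.305 = 0.001037
  Newsletters: 0.4025 × 0.29 × 0.049 = 0.005719525
  Work: 0.055 × 0.064 × 0.2 = 0.000704
  Social: 0.0375 × 0.124 × 0.334 = 0.0015531
  Alerts: 0.4625 × 0.22 × 0.064 = 0.006512
Normalizing constant = 0.015525625.
P(Social | evidence) = 0.0015531 / 0.015525625 ≈ 0.100.

0.100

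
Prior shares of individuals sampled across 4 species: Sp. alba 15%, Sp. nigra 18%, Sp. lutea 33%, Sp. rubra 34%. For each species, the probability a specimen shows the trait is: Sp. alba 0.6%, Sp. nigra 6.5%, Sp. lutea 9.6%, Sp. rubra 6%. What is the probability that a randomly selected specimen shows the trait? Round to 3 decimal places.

0.065

Unnormalized posteriors (prior × likelihood):
  Sp. alba: 0.15 × 0.006 = 0.0009
  Sp. nigra: 0.18 × 0.065 = 0.0117
  Sp. lutea: 0.33 × 0.096 = 0.03168
  Sp. rubra: 0.34 × 0.06 = 0.0204
P(trait) = 0.0009 + 0.0117 + 0.03168 + 0.0204 = 0.06468 → 0.065.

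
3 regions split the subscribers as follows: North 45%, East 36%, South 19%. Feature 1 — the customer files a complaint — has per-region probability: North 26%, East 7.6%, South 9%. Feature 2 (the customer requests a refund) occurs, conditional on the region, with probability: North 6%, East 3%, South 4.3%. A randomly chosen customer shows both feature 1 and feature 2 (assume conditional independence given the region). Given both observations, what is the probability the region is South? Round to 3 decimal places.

Unnormalized posteriors (prior × likelihood):
  North: 0.45 × 0.26 × 0.06 = 0.00702
  East: 0.36 × 0.076 × 0.03 = 0.0008208
  South: 0.19 × 0.09 × 0.043 = 0.0007353
Normalizing constant = 0.0085761.
P(South | evidence) = 0.0007353 / 0.0085761 ≈ 0.086.

0.086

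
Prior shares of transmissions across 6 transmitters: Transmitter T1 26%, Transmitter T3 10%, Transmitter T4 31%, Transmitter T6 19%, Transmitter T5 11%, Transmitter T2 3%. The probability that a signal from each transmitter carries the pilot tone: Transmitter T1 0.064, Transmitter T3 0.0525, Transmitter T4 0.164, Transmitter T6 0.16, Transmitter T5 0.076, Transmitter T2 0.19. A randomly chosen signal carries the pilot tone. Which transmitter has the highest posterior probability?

Prior × likelihood for each hypothesis:
  Transmitter T1: 0.26 × 0.064 = 0.01664
  Transmitter T3: 0.1 × 0.0525 = 0.00525
  Transmitter T4: 0.31 × 0.164 = 0.05084
  Transmitter T6: 0.19 × 0.16 = 0.0304
  Transmitter T5: 0.11 × 0.076 = 0.00836
  Transmitter T2: 0.03 × 0.19 = 0.0057
Total = 0.11719.
Largest term belongs to Transmitter T4, so Transmitter T4 is most probable.

Transmitter T4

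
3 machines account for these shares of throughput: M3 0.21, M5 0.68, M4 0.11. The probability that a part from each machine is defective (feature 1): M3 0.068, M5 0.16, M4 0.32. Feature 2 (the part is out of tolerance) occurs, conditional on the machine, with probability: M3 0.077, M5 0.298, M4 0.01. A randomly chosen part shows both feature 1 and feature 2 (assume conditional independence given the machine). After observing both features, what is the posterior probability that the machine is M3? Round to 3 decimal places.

By Bayes' rule, posterior ∝ prior × likelihood:
  M3: 0.21 × 0.068 × 0.077 = 0.00109956
  M5: 0.68 × 0.16 × 0.298 = 0.0324224
  M4: 0.11 × 0.32 × 0.01 = 0.000352
Sum = 0.03387396.
P(M3 | evidence) = 0.00109956 / 0.03387396 ≈ 0.032.

0.032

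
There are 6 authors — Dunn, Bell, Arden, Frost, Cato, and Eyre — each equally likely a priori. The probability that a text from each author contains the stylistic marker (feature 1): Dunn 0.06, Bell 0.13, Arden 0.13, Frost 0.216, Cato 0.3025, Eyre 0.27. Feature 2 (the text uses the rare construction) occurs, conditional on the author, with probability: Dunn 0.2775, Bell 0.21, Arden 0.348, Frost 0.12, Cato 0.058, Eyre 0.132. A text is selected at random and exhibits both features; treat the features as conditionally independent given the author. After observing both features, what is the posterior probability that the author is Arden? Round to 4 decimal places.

0.2688

With a uniform prior (1/6 each), posterior ∝ likelihood:
  Dunn: 0.06 × 0.2775 = 0.01665
  Bell: 0.13 × 0.21 = 0.0273
  Arden: 0.13 × 0.348 = 0.04524
  Frost: 0.216 × 0.12 = 0.02592
  Cato: 0.3025 × 0.058 = 0.017545
  Eyre: 0.27 × 0.132 = 0.03564
Normalizing constant = 0.168295.
P(Arden | evidence) = 0.04524 / 0.168295 ≈ 0.2688.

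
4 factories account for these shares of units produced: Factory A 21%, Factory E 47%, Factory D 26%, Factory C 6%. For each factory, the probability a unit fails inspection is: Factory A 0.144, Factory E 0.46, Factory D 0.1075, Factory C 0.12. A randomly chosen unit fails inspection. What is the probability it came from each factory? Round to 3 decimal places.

Factory A 0.107, Factory E 0.768, Factory D 0.099, Factory C 0.026

Prior × likelihood for each hypothesis:
  Factory A: 0.21 × 0.144 = 0.03024
  Factory E: 0.47 × 0.46 = 0.2162
  Factory D: 0.26 × 0.1075 = 0.02795
  Factory C: 0.06 × 0.12 = 0.0072
Sum = 0.28159.
P(Factory A | nonconforming) = 0.03024/0.28159 ≈ 0.107
P(Factory E | nonconforming) = 0.2162/0.28159 ≈ 0.768
P(Factory D | nonconforming) = 0.02795/0.28159 ≈ 0.099
P(Factory C | nonconforming) = 0.0072/0.28159 ≈ 0.026
(Check: 0.107+0.768+0.099+0.026 = 1.000.)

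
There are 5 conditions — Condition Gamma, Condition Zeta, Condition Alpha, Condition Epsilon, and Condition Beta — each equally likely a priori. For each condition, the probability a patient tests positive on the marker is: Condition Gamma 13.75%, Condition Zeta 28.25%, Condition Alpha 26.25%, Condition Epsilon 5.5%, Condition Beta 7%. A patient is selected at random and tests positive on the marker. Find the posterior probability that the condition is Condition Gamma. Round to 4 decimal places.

0.1703

With a uniform prior (1/5 each), posterior ∝ likelihood:
  Condition Gamma: 0.1375
  Condition Zeta: 0.2825
  Condition Alpha: 0.2625
  Condition Epsilon: 0.055
  Condition Beta: 0.07
Total = 0.8075.
P(Condition Gamma | evidence) = 0.1375 / 0.8075 ≈ 0.1703.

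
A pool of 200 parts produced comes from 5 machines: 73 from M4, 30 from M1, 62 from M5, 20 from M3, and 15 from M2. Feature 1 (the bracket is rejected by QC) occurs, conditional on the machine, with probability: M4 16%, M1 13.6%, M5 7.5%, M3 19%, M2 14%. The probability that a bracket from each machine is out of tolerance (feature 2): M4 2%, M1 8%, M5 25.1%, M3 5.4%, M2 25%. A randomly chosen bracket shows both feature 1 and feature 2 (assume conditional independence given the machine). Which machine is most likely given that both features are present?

Unnormalized posteriors (prior × likelihood):
  M4: 0.365 × 0.16 × 0.02 = 0.001168
  M1: 0.15 × 0.136 × 0.08 = 0.001632
  M5: 0.31 × 0.075 × 0.251 = 0.00583575
  M3: 0.1 × 0.19 × 0.054 = 0.001026
  M2: 0.075 × 0.14 × 0.25 = 0.002625
Normalizing constant = 0.01228675.
Largest term belongs to M5, so M5 is most probable.

M5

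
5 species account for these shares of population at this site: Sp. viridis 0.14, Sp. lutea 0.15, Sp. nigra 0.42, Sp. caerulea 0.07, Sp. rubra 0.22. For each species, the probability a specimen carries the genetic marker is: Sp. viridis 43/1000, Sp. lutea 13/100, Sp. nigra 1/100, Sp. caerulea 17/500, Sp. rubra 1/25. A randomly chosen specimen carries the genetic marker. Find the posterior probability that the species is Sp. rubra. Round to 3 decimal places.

Compute prior × likelihood for every hypothesis:
  Sp. viridis: 0.14 × 0.043 = 0.00602
  Sp. lutea: 0.15 × 0.13 = 0.0195
  Sp. nigra: 0.42 × 0.01 = 0.0042
  Sp. caerulea: 0.07 × 0.034 = 0.00238
  Sp. rubra: 0.22 × 0.04 = 0.0088
Normalizing constant = 0.0409.
P(Sp. rubra | evidence) = 0.0088 / 0.0409 ≈ 0.215.

0.215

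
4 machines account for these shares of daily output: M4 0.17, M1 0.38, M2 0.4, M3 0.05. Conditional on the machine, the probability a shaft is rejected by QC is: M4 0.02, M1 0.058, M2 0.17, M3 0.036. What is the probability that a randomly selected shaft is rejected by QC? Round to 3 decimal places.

Compute prior × likelihood for every hypothesis:
  M4: 0.17 × 0.02 = 0.0034
  M1: 0.38 × 0.058 = 0.02204
  M2: 0.4 × 0.17 = 0.068
  M3: 0.05 × 0.036 = 0.0018
P(rejected) = 0.0034 + 0.02204 + 0.068 + 0.0018 = 0.09524 → 0.095.

0.095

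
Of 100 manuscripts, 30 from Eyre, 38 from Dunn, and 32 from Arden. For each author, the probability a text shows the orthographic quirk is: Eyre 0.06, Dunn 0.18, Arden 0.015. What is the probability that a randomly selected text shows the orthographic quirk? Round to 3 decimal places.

0.091

Compute prior × likelihood for every hypothesis:
  Eyre: 0.3 × 0.06 = 0.018
  Dunn: 0.38 × 0.18 = 0.0684
  Arden: 0.32 × 0.015 = 0.0048
P(quirk) = 0.018 + 0.0684 + 0.0048 = 0.0912 → 0.091.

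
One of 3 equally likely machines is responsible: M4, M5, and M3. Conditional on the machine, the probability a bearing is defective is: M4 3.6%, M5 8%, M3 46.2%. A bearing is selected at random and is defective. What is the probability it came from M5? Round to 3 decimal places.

0.138

Since the prior is uniform, the posterior is proportional to the likelihood:
  M4: 0.036
  M5: 0.08
  M3: 0.462
Sum = 0.578.
P(M5 | evidence) = 0.08 / 0.578 ≈ 0.138.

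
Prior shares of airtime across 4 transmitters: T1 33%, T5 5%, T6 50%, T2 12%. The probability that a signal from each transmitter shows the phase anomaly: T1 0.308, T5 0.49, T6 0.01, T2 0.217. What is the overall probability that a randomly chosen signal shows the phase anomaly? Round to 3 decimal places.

Prior × likelihood for each hypothesis:
  T1: 0.33 × 0.308 = 0.10164
  T5: 0.05 × 0.49 = 0.0245
  T6: 0.5 × 0.01 = 0.005
  T2: 0.12 × 0.217 = 0.02604
P(anomaly) = 0.10164 + 0.0245 + 0.005 + 0.02604 = 0.15718 → 0.157.

0.157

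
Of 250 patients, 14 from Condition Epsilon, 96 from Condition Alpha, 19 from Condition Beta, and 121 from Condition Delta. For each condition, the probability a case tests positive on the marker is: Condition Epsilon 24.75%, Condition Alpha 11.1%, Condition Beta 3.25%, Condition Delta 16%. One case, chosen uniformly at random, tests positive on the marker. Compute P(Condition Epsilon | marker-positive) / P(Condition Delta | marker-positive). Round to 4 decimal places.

Prior × likelihood for each hypothesis:
  Condition Epsilon: 0.056 × 0.2475 = 0.01386
  Condition Alpha: 0.384 × 0.111 = 0.042624
  Condition Beta: 0.076 × 0.0325 = 0.00247
  Condition Delta: 0.484 × 0.16 = 0.07744
Total = 0.136394.
The ratio is 0.01386 / 0.07744 (the normalizer cancels) = 0.1790.

0.1790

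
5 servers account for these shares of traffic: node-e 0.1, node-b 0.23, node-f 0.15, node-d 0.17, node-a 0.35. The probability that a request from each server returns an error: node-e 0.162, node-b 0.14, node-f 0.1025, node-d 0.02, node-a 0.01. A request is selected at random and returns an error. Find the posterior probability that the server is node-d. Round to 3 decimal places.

Prior × likelihood for each hypothesis:
  node-e: 0.1 × 0.162 = 0.0162
  node-b: 0.23 × 0.14 = 0.0322
  node-f: 0.15 × 0.1025 = 0.015375
  node-d: 0.17 × 0.02 = 0.0034
  node-a: 0.35 × 0.01 = 0.0035
Normalizing constant = 0.070675.
P(node-d | evidence) = 0.0034 / 0.070675 ≈ 0.048.

0.048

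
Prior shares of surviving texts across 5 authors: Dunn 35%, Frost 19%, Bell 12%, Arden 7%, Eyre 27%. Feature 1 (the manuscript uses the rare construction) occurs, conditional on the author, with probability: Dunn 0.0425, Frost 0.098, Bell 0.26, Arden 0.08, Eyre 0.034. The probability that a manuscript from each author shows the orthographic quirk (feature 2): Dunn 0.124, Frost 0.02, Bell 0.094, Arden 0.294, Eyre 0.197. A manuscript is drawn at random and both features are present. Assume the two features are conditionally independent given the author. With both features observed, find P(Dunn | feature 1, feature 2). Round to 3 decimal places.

0.214

Compute prior × likelihood for every hypothesis:
  Dunn: 0.35 × 0.0425 × 0.124 = 0.0018445
  Frost: 0.19 × 0.098 × 0.02 = 0.0003724
  Bell: 0.12 × 0.26 × 0.094 = 0.0029328
  Arden: 0.07 × 0.08 × 0.294 = 0.0016464
  Eyre: 0.27 × 0.034 × 0.197 = 0.00180846
Total = 0.00860456.
P(Dunn | evidence) = 0.0018445 / 0.00860456 ≈ 0.214.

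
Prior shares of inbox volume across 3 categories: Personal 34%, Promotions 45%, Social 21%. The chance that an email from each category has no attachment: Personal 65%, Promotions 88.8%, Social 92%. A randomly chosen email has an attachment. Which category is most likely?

Taking complements, P(attachment | each) = Personal 0.35, Promotions 0.112, Social 0.08.
Compute prior × likelihood for every hypothesis:
  Personal: 0.34 × 0.35 = 0.119
  Promotions: 0.45 × 0.112 = 0.0504
  Social: 0.21 × 0.08 = 0.0168
Normalizing constant = 0.1862.
Largest term belongs to Personal, so Personal is most probable.

Personal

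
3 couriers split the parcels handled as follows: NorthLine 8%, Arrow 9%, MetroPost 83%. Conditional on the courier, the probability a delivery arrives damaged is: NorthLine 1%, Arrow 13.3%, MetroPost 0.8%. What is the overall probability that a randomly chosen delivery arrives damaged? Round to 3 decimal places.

Compute prior × likelihood for every hypothesis:
  NorthLine: 0.08 × 0.01 = 0.0008
  Arrow: 0.09 × 0.133 = 0.01197
  MetroPost: 0.83 × 0.008 = 0.00664
P(damaged) = 0.0008 + 0.01197 + 0.00664 = 0.01941 → 0.019.

0.019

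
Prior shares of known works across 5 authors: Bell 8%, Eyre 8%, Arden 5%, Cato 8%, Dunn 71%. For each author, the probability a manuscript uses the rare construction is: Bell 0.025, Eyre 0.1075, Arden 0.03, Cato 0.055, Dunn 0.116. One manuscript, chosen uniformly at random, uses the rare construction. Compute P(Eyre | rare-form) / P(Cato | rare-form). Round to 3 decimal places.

1.955

Compute prior × likelihood for every hypothesis:
  Bell: 0.08 × 0.025 = 0.002
  Eyre: 0.08 × 0.1075 = 0.0086
  Arden: 0.05 × 0.03 = 0.0015
  Cato: 0.08 × 0.055 = 0.0044
  Dunn: 0.71 × 0.116 = 0.08236
Total = 0.09886.
The ratio is 0.0086 / 0.0044 (the normalizer cancels) = 1.955.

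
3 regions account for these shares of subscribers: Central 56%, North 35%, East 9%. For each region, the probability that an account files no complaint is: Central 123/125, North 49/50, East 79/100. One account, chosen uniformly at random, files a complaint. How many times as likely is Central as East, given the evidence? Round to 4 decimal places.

Taking complements, P(complaint | each) = Central 0.016, North 0.02, East 0.21.
Unnormalized posteriors (prior × likelihood):
  Central: 0.56 × 0.016 = 0.00896
  North: 0.35 × 0.02 = 0.007
  East: 0.09 × 0.21 = 0.0189
Normalizing constant = 0.03486.
The ratio is 0.00896 / 0.0189 (the normalizer cancels) = 0.4741.

0.4741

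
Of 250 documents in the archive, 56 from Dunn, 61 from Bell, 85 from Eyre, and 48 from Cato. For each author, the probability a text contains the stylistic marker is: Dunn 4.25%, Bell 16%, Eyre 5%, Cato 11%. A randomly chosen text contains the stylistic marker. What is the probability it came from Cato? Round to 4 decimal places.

Prior × likelihood for each hypothesis:
  Dunn: 0.224 × 0.0425 = 0.00952
  Bell: 0.244 × 0.16 = 0.03904
  Eyre: 0.34 × 0.05 = 0.017
  Cato: 0.192 × 0.11 = 0.02112
Total = 0.08668.
P(Cato | evidence) = 0.02112 / 0.08668 ≈ 0.2437.

0.2437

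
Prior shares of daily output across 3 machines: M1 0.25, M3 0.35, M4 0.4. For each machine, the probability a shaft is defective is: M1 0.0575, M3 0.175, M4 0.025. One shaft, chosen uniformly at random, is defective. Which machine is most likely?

By Bayes' rule, posterior ∝ prior × likelihood:
  M1: 0.25 × 0.0575 = 0.014375
  M3: 0.35 × 0.175 = 0.06125
  M4: 0.4 × 0.025 = 0.01
Total = 0.085625.
Largest term belongs to M3, so M3 is most probable.

M3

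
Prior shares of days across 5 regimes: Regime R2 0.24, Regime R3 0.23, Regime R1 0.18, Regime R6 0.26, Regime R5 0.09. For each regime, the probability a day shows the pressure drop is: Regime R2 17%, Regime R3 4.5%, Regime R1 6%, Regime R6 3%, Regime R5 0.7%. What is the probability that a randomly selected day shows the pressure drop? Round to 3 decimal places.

0.070

Unnormalized posteriors (prior × likelihood):
  Regime R2: 0.24 × 0.17 = 0.0408
  Regime R3: 0.23 × 0.045 = 0.01035
  Regime R1: 0.18 × 0.06 = 0.0108
  Regime R6: 0.26 × 0.03 = 0.0078
  Regime R5: 0.09 × 0.007 = 0.00063
P(drop) = 0.0408 + 0.01035 + 0.0108 + 0.0078 + 0.00063 = 0.07038 → 0.070.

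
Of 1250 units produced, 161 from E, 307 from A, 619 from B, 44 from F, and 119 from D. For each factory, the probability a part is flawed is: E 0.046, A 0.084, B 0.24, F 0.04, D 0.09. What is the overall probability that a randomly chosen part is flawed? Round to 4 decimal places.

Unnormalized posteriors (prior × likelihood):
  E: 0.1288 × 0.046 = 0.0059248
  A: 0.2456 × 0.084 = 0.0206304
  B: 0.4952 × 0.24 = 0.118848
  F: 0.0352 × 0.04 = 0.001408
  D: 0.0952 × 0.09 = 0.008568
P(flawed) = 0.0059248 + 0.0206304 + 0.118848 + 0.001408 + 0.008568 = 0.1553792 → 0.1554.

0.1554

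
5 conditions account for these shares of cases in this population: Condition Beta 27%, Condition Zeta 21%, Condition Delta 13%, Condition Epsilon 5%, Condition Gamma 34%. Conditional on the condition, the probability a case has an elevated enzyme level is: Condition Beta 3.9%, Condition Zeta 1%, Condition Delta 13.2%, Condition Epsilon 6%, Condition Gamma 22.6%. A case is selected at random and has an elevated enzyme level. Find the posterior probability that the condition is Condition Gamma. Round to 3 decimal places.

0.701

Prior × likelihood for each hypothesis:
  Condition Beta: 0.27 × 0.039 = 0.01053
  Condition Zeta: 0.21 × 0.01 = 0.0021
  Condition Delta: 0.13 × 0.132 = 0.01716
  Condition Epsilon: 0.05 × 0.06 = 0.003
  Condition Gamma: 0.34 × 0.226 = 0.07684
Sum = 0.10963.
P(Condition Gamma | evidence) = 0.07684 / 0.10963 ≈ 0.701.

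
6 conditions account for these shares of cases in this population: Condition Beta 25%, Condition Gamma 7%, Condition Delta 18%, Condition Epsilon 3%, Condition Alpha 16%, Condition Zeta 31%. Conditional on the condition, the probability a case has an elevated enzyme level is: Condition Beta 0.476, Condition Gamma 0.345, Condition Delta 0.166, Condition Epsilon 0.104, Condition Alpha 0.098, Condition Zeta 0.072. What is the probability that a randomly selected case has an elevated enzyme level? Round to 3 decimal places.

0.214

By Bayes' rule, posterior ∝ prior × likelihood:
  Condition Beta: 0.25 × 0.476 = 0.119
  Condition Gamma: 0.07 × 0.345 = 0.02415
  Condition Delta: 0.18 × 0.166 = 0.02988
  Condition Epsilon: 0.03 × 0.104 = 0.00312
  Condition Alpha: 0.16 × 0.098 = 0.01568
  Condition Zeta: 0.31 × 0.072 = 0.02232
P(elevated) = 0.119 + 0.02415 + 0.02988 + 0.00312 + 0.01568 + 0.02232 = 0.21415 → 0.214.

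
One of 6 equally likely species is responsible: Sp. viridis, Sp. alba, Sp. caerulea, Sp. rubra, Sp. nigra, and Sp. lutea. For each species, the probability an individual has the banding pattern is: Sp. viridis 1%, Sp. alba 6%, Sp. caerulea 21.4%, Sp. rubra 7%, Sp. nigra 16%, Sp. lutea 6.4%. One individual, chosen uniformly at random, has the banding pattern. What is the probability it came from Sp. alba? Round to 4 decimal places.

With a uniform prior (1/6 each), posterior ∝ likelihood:
  Sp. viridis: 0.01
  Sp. alba: 0.06
  Sp. caerulea: 0.214
  Sp. rubra: 0.07
  Sp. nigra: 0.16
  Sp. lutea: 0.064
Normalizing constant = 0.578.
P(Sp. alba | evidence) = 0.06 / 0.578 ≈ 0.1038.

0.1038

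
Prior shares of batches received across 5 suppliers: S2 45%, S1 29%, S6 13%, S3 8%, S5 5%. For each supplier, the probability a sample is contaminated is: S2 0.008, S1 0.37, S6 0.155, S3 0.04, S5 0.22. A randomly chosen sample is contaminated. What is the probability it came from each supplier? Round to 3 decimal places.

Unnormalized posteriors (prior × likelihood):
  S2: 0.45 × 0.008 = 0.0036
  S1: 0.29 × 0.37 = 0.1073
  S6: 0.13 × 0.155 = 0.02015
  S3: 0.08 × 0.04 = 0.0032
  S5: 0.05 × 0.22 = 0.011
Normalizing constant = 0.14525.
P(S2 | contaminated) = 0.0036/0.14525 ≈ 0.025
P(S1 | contaminated) = 0.1073/0.14525 ≈ 0.739
P(S6 | contaminated) = 0.02015/0.14525 ≈ 0.139
P(S3 | contaminated) = 0.0032/0.14525 ≈ 0.022
P(S5 | contaminated) = 0.011/0.14525 ≈ 0.076
(Check: 0.025+0.739+0.139+0.022+0.076 = 1.001.)

S2 0.025, S1 0.739, S6 0.139, S3 0.022, S5 0.076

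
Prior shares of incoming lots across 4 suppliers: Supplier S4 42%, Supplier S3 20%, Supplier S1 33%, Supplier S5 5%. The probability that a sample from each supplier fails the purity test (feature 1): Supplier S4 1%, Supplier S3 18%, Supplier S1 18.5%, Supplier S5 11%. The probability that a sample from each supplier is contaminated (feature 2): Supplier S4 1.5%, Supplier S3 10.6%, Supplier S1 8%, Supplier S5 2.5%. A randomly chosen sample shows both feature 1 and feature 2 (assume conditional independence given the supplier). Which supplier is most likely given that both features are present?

Prior × likelihood for each hypothesis:
  Supplier S4: 0.42 × 0.01 × 0.015 = 0.000063
  Supplier S3: 0.2 × 0.18 × 0.106 = 0.003816
  Supplier S1: 0.33 × 0.185 × 0.08 = 0.004884
  Supplier S5: 0.05 × 0.11 × 0.025 = 0.0001375
Normalizing constant = 0.0089005.
Largest term belongs to Supplier S1, so Supplier S1 is most probable.

Supplier S1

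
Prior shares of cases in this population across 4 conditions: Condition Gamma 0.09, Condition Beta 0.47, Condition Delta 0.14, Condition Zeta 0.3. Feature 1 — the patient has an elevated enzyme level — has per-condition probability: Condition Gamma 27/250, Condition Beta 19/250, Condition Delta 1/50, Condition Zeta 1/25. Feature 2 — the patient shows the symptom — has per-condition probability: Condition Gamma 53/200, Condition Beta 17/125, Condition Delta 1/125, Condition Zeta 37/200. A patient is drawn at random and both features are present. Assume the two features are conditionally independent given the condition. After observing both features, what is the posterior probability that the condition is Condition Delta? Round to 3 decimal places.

By Bayes' rule, posterior ∝ prior × likelihood:
  Condition Gamma: 0.09 × 0.108 × 0.265 = 0.0025758
  Condition Beta: 0.47 × 0.076 × 0.136 = 0.00485792
  Condition Delta: 0.14 × 0.02 × 0.008 = 0.0000224
  Condition Zeta: 0.3 × 0.04 × 0.185 = 0.00222
Total = 0.00967612.
P(Condition Delta | evidence) = 0.0000224 / 0.00967612 ≈ 0.002.

0.002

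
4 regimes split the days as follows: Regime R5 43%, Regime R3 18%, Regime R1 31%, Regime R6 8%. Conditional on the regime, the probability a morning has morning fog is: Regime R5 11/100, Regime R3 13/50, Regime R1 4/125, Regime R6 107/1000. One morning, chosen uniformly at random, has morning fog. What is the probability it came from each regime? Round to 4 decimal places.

Unnormalized posteriors (prior × likelihood):
  Regime R5: 0.43 × 0.11 = 0.0473
  Regime R3: 0.18 × 0.26 = 0.0468
  Regime R1: 0.31 × 0.032 = 0.00992
  Regime R6: 0.08 × 0.107 = 0.00856
Normalizing constant = 0.11258.
P(Regime R5 | fog) = 0.0473/0.11258 ≈ 0.4201
P(Regime R3 | fog) = 0.0468/0.11258 ≈ 0.4157
P(Regime R1 | fog) = 0.00992/0.11258 ≈ 0.0881
P(Regime R6 | fog) = 0.00856/0.11258 ≈ 0.0760
(Check: 0.4201+0.4157+0.0881+0.0760 = 0.9999.)

Regime R5 0.4201, Regime R3 0.4157, Regime R1 0.0881, Regime R6 0.0760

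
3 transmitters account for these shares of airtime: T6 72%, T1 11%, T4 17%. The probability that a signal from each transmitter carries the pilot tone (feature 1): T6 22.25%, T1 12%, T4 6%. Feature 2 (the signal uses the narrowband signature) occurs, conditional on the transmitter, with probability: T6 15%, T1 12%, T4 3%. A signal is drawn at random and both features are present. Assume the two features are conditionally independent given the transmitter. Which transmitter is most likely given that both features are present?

Prior × likelihood for each hypothesis:
  T6: 0.72 × 0.2225 × 0.15 = 0.02403
  T1: 0.11 × 0.12 × 0.12 = 0.001584
  T4: 0.17 × 0.06 × 0.03 = 0.000306
Sum = 0.02592.
Largest term belongs to T6, so T6 is most probable.

T6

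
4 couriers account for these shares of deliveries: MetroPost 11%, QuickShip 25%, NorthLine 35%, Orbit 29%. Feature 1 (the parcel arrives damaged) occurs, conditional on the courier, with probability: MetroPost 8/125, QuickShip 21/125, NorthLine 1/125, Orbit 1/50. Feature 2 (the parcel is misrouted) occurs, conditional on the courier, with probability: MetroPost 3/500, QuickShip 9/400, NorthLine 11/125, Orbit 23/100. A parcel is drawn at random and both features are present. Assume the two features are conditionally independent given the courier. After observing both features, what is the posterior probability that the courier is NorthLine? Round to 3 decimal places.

Compute prior × likelihood for every hypothesis:
  MetroPost: 0.11 × 0.064 × 0.006 = 0.00004224
  QuickShip: 0.25 × 0.168 × 0.0225 = 0.000945
  NorthLine: 0.35 × 0.008 × 0.088 = 0.0002464
  Orbit: 0.29 × 0.02 × 0.23 = 0.001334
Sum = 0.00256764.
P(NorthLine | evidence) = 0.0002464 / 0.00256764 ≈ 0.096.

0.096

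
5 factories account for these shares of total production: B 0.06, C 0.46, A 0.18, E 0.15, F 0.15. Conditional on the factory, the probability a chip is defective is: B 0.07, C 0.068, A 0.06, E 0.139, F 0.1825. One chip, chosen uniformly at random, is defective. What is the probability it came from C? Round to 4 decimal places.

0.3310

Prior × likelihood for each hypothesis:
  B: 0.06 × 0.07 = 0.0042
  C: 0.46 × 0.068 = 0.03128
  A: 0.18 × 0.06 = 0.0108
  E: 0.15 × 0.139 = 0.02085
  F: 0.15 × 0.1825 = 0.027375
Normalizing constant = 0.094505.
P(C | evidence) = 0.03128 / 0.094505 ≈ 0.3310.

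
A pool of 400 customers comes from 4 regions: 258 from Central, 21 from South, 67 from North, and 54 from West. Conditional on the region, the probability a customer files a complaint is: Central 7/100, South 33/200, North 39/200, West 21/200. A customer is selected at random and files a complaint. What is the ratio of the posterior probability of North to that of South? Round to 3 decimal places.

By Bayes' rule, posterior ∝ prior × likelihood:
  Central: 0.645 × 0.07 = 0.04515
  South: 0.0525 × 0.165 = 0.0086625
  North: 0.1675 × 0.195 = 0.0326625
  West: 0.135 × 0.105 = 0.014175
Total = 0.10065.
The ratio is 0.0326625 / 0.0086625 (the normalizer cancels) = 3.771.

3.771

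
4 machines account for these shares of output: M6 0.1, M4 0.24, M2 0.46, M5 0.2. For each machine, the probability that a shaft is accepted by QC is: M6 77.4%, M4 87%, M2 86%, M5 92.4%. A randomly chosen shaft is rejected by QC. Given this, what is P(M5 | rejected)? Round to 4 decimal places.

Taking complements, P(rejected | each) = M6 0.226, M4 0.13, M2 0.14, M5 0.076.
Prior × likelihood for each hypothesis:
  M6: 0.1 × 0.226 = 0.0226
  M4: 0.24 × 0.13 = 0.0312
  M2: 0.46 × 0.14 = 0.0644
  M5: 0.2 × 0.076 = 0.0152
Sum = 0.1334.
P(M5 | evidence) = 0.0152 / 0.1334 ≈ 0.1139.

0.1139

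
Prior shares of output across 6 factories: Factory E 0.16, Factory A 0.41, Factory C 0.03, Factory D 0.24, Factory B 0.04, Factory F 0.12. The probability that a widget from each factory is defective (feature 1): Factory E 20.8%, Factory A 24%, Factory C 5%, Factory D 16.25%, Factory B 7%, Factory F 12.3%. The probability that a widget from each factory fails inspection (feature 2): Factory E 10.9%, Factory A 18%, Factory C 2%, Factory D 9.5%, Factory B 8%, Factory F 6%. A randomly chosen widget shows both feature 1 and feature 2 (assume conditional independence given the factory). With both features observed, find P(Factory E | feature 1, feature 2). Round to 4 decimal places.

Unnormalized posteriors (prior × likelihood):
  Factory E: 0.16 × 0.208 × 0.109 = 0.00362752
  Factory A: 0.41 × 0.24 × 0.18 = 0.017712
  Factory C: 0.03 × 0.05 × 0.02 = 0.00003
  Factory D: 0.24 × 0.1625 × 0.095 = 0.003705
  Factory B: 0.04 × 0.07 × 0.08 = 0.000224
  Factory F: 0.12 × 0.123 × 0.06 = 0.0008856
Normalizing constant = 0.02618412.
P(Factory E | evidence) = 0.00362752 / 0.02618412 ≈ 0.1385.

0.1385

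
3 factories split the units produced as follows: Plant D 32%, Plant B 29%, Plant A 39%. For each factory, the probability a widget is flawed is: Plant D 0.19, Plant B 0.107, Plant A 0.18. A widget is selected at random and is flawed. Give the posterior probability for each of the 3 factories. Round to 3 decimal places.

Prior × likelihood for each hypothesis:
  Plant D: 0.32 × 0.19 = 0.0608
  Plant B: 0.29 × 0.107 = 0.03103
  Plant A: 0.39 × 0.18 = 0.0702
Sum = 0.16203.
P(Plant D | flawed) = 0.0608/0.16203 ≈ 0.375
P(Plant B | flawed) = 0.03103/0.16203 ≈ 0.192
P(Plant A | flawed) = 0.0702/0.16203 ≈ 0.433
(Check: 0.375+0.192+0.433 = 1.000.)

Plant D 0.375, Plant B 0.192, Plant A 0.433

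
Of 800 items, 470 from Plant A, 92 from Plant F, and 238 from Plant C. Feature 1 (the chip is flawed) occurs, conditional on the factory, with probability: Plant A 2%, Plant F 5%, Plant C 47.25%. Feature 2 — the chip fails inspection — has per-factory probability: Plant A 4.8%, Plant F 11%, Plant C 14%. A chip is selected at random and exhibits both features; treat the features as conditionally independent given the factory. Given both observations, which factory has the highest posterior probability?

Compute prior × likelihood for every hypothesis:
  Plant A: 0.5875 × 0.02 × 0.048 = 0.000564
  Plant F: 0.115 × 0.05 × 0.11 = 0.0006325
  Plant C: 0.2975 × 0.4725 × 0.14 = 0.019679625
Sum = 0.020876125.
Largest term belongs to Plant C, so Plant C is most probable.

Plant C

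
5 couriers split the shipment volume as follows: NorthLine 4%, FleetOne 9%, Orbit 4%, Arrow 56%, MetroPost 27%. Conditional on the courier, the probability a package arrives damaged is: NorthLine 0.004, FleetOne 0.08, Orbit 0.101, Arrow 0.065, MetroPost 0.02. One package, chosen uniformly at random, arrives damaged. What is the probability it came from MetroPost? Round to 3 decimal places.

0.102

Prior × likelihood for each hypothesis:
  NorthLine: 0.04 × 0.004 = 0.00016
  FleetOne: 0.09 × 0.08 = 0.0072
  Orbit: 0.04 × 0.101 = 0.00404
  Arrow: 0.56 × 0.065 = 0.0364
  MetroPost: 0.27 × 0.02 = 0.0054
Sum = 0.0532.
P(MetroPost | evidence) = 0.0054 / 0.0532 ≈ 0.102.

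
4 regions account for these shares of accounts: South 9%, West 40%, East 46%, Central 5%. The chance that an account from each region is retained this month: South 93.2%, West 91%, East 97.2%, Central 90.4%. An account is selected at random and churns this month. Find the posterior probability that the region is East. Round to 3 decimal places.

0.215

Taking complements, P(churn | each) = South 0.068, West 0.09, East 0.028, Central 0.096.
Prior × likelihood for each hypothesis:
  South: 0.09 × 0.068 = 0.00612
  West: 0.4 × 0.09 = 0.036
  East: 0.46 × 0.028 = 0.01288
  Central: 0.05 × 0.096 = 0.0048
Normalizing constant = 0.0598.
P(East | evidence) = 0.01288 / 0.0598 ≈ 0.215.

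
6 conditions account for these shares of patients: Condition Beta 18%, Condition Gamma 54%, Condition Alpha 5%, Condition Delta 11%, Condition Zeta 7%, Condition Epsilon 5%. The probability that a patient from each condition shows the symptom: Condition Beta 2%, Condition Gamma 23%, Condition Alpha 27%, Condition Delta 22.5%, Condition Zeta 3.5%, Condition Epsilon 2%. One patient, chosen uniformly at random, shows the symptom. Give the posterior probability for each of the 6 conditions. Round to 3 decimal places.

Condition Beta 0.021, Condition Gamma 0.733, Condition Alpha 0.080, Condition Delta 0.146, Condition Zeta 0.014, Condition Epsilon 0.006

Unnormalized posteriors (prior × likelihood):
  Condition Beta: 0.18 × 0.02 = 0.0036
  Condition Gamma: 0.54 × 0.23 = 0.1242
  Condition Alpha: 0.05 × 0.27 = 0.0135
  Condition Delta: 0.11 × 0.225 = 0.02475
  Condition Zeta: 0.07 × 0.035 = 0.00245
  Condition Epsilon: 0.05 × 0.02 = 0.001
Normalizing constant = 0.1695.
P(Condition Beta | symptomatic) = 0.0036/0.1695 ≈ 0.021
P(Condition Gamma | symptomatic) = 0.1242/0.1695 ≈ 0.733
P(Condition Alpha | symptomatic) = 0.0135/0.1695 ≈ 0.080
P(Condition Delta | symptomatic) = 0.02475/0.1695 ≈ 0.146
P(Condition Zeta | symptomatic) = 0.00245/0.1695 ≈ 0.014
P(Condition Epsilon | symptomatic) = 0.001/0.1695 ≈ 0.006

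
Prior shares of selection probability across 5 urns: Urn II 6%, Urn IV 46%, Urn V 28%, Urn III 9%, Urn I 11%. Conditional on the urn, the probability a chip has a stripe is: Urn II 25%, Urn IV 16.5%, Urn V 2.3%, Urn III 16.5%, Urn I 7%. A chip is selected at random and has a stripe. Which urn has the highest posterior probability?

Urn IV

Unnormalized posteriors (prior × likelihood):
  Urn II: 0.06 × 0.25 = 0.015
  Urn IV: 0.46 × 0.165 = 0.0759
  Urn V: 0.28 × 0.023 = 0.00644
  Urn III: 0.09 × 0.165 = 0.01485
  Urn I: 0.11 × 0.07 = 0.0077
Normalizing constant = 0.11989.
Largest term belongs to Urn IV, so Urn IV is most probable.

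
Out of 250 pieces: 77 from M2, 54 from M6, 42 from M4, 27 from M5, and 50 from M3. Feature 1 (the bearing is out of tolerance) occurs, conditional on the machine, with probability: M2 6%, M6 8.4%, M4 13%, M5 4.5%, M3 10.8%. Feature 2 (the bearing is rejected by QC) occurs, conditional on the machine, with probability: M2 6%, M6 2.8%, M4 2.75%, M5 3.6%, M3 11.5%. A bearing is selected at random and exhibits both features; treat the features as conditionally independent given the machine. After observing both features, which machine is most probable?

M3

Compute prior × likelihood for every hypothesis:
  M2: 0.308 × 0.06 × 0.06 = 0.0011088
  M6: 0.216 × 0.084 × 0.028 = 0.000508032
  M4: 0.168 × 0.13 × 0.0275 = 0.0006006
  M5: 0.108 × 0.045 × 0.036 = 0.00017496
  M3: 0.2 × 0.108 × 0.115 = 0.002484
Normalizing constant = 0.004876392.
Largest term belongs to M3, so M3 is most probable.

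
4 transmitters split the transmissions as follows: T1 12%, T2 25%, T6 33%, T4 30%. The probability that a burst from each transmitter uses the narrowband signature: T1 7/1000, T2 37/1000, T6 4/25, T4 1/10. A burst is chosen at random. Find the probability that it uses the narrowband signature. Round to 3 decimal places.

Unnormalized posteriors (prior × likelihood):
  T1: 0.12 × 0.007 = 0.00084
  T2: 0.25 × 0.037 = 0.00925
  T6: 0.33 × 0.16 = 0.0528
  T4: 0.3 × 0.1 = 0.03
P(narrowband) = 0.00084 + 0.00925 + 0.0528 + 0.03 = 0.09289 → 0.093.

0.093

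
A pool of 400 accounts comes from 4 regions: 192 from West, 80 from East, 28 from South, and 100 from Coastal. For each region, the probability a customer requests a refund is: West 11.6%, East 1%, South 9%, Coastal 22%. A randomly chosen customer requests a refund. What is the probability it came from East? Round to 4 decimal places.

By Bayes' rule, posterior ∝ prior × likelihood:
  West: 0.48 × 0.116 = 0.05568
  East: 0.2 × 0.01 = 0.002
  South: 0.07 × 0.09 = 0.0063
  Coastal: 0.25 × 0.22 = 0.055
Sum = 0.11898.
P(East | evidence) = 0.002 / 0.11898 ≈ 0.0168.

0.0168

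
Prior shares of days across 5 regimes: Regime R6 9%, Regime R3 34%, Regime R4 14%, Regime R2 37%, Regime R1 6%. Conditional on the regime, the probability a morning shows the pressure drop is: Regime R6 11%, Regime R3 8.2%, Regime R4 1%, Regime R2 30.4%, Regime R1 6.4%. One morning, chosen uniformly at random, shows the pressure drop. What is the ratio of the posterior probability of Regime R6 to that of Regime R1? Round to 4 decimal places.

2.5781

Prior × likelihood for each hypothesis:
  Regime R6: 0.09 × 0.11 = 0.0099
  Regime R3: 0.34 × 0.082 = 0.02788
  Regime R4: 0.14 × 0.01 = 0.0014
  Regime R2: 0.37 × 0.304 = 0.11248
  Regime R1: 0.06 × 0.064 = 0.00384
Sum = 0.1555.
The ratio is 0.0099 / 0.00384 (the normalizer cancels) = 2.5781.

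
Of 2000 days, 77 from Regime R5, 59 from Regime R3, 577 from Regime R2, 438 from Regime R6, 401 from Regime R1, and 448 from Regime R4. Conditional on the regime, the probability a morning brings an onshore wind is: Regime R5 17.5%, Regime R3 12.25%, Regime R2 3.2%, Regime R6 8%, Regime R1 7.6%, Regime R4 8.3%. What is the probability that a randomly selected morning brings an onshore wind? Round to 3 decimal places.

Compute prior × likelihood for every hypothesis:
  Regime R5: 0.0385 × 0.175 = 0.0067375
  Regime R3: 0.0295 × 0.1225 = 0.00361375
  Regime R2: 0.2885 × 0.032 = 0.009232
  Regime R6: 0.219 × 0.08 = 0.01752
  Regime R1: 0.2005 × 0.076 = 0.015238
  Regime R4: 0.224 × 0.083 = 0.018592
P(onshore) = 0.0067375 + 0.00361375 + 0.009232 + 0.01752 + 0.015238 + 0.018592 = 0.07093325 → 0.071.

0.071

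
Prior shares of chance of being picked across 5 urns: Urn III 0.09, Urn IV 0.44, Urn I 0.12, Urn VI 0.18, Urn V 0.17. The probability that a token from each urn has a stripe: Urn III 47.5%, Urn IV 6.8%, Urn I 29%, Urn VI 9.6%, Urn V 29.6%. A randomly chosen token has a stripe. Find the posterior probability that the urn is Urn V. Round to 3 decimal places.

0.287

By Bayes' rule, posterior ∝ prior × likelihood:
  Urn III: 0.09 × 0.475 = 0.04275
  Urn IV: 0.44 × 0.068 = 0.02992
  Urn I: 0.12 × 0.29 = 0.0348
  Urn VI: 0.18 × 0.096 = 0.01728
  Urn V: 0.17 × 0.296 = 0.05032
Total = 0.17507.
P(Urn V | evidence) = 0.05032 / 0.17507 ≈ 0.287.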